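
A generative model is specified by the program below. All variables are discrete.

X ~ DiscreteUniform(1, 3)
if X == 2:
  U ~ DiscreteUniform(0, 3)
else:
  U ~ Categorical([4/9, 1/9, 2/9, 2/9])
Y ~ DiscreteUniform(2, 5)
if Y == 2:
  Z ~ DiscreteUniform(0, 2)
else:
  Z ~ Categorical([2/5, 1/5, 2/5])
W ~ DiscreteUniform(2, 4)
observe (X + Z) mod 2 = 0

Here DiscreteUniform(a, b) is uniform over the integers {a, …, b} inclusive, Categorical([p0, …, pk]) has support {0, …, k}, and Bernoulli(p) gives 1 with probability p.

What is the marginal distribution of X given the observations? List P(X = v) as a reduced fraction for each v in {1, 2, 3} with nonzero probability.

Enumerate traces; 192 have nonzero weight after conditioning:
  (X=1, U=0, Y=2, Z=1, W=2) weight 1/243
  (X=1, U=0, Y=2, Z=1, W=3) weight 1/243
  (X=1, U=0, Y=2, Z=1, W=4) weight 1/243
  (X=1, U=0, Y=3, Z=1, W=2) weight 1/405
  (X=1, U=0, Y=3, Z=1, W=3) weight 1/405
  (X=1, U=0, Y=3, Z=1, W=4) weight 1/405
  (X=1, U=0, Y=4, Z=1, W=2) weight 1/405
  (X=1, U=0, Y=4, Z=1, W=3) weight 1/405
  (X=2, U=0, Y=2, Z=0, W=2) weight 1/432
  (X=3, U=0, Y=2, Z=1, W=2) weight 1/243
  … 182 more
Group by X:
  weight(X=1) = 7/90
  weight(X=2) = 23/90
  weight(X=3) = 7/90
Total weight = 7/90 + 23/90 + 7/90 = 37/90
P(X=1 | obs) = 7/90 / 37/90 = 7/37
P(X=2 | obs) = 23/90 / 37/90 = 23/37
P(X=3 | obs) = 7/90 / 37/90 = 7/37

P(X=1) = 7/37, P(X=2) = 23/37, P(X=3) = 7/37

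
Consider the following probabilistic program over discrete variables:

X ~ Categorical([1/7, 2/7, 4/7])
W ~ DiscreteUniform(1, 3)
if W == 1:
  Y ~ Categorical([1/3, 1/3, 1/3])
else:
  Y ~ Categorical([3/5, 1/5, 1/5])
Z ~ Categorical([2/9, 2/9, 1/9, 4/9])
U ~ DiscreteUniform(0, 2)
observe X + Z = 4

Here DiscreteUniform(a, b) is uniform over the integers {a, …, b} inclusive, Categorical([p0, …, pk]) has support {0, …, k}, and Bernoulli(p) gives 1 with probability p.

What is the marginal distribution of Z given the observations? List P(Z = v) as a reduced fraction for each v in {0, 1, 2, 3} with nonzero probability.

Enumerate traces; 54 have nonzero weight after conditioning:
  (X=1, W=1, Y=0, Z=3, U=0) weight 8/1701
  (X=1, W=1, Y=0, Z=3, U=1) weight 8/1701
  (X=1, W=1, Y=0, Z=3, U=2) weight 8/1701
  (X=1, W=1, Y=1, Z=3, U=0) weight 8/1701
  (X=1, W=1, Y=1, Z=3, U=1) weight 8/1701
  (X=1, W=1, Y=1, Z=3, U=2) weight 8/1701
  (X=1, W=1, Y=2, Z=3, U=0) weight 8/1701
  (X=1, W=1, Y=2, Z=3, U=1) weight 8/1701
  (X=2, W=1, Y=0, Z=2, U=0) weight 4/1701
  … 45 more
Group by Z:
  weight(Z=2) = 4/63
  weight(Z=3) = 8/63
Total weight = 4/63 + 8/63 = 4/21
P(Z=2 | obs) = 4/63 / 4/21 = 1/3
P(Z=3 | obs) = 8/63 / 4/21 = 2/3

P(Z=2) = 1/3, P(Z=3) = 2/3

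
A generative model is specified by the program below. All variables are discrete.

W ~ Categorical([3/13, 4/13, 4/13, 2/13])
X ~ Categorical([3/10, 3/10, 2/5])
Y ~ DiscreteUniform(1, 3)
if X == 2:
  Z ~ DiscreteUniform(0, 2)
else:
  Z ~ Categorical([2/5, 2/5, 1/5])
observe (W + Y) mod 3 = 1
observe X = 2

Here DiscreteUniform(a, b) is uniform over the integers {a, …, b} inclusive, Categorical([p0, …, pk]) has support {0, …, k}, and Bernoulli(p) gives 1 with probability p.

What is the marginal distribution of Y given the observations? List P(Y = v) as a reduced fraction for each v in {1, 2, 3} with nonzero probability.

P(Y=1) = 5/13, P(Y=2) = 4/13, P(Y=3) = 4/13

Enumerate traces; 12 have nonzero weight after conditioning:
  (W=0, X=2, Y=1, Z=0) weight 2/195
  (W=0, X=2, Y=1, Z=1) weight 2/195
  (W=0, X=2, Y=1, Z=2) weight 2/195
  (W=1, X=2, Y=3, Z=0) weight 8/585
  (W=1, X=2, Y=3, Z=1) weight 8/585
  (W=1, X=2, Y=3, Z=2) weight 8/585
  (W=2, X=2, Y=2, Z=0) weight 8/585
  (W=2, X=2, Y=2, Z=1) weight 8/585
  … 4 more
Group by Y:
  weight(Y=1) = 2/39
  weight(Y=2) = 8/195
  weight(Y=3) = 8/195
Total weight = 2/39 + 8/195 + 8/195 = 2/15
P(Y=1 | obs) = 2/39 / 2/15 = 5/13
P(Y=2 | obs) = 8/195 / 2/15 = 4/13
P(Y=3 | obs) = 8/195 / 2/15 = 4/13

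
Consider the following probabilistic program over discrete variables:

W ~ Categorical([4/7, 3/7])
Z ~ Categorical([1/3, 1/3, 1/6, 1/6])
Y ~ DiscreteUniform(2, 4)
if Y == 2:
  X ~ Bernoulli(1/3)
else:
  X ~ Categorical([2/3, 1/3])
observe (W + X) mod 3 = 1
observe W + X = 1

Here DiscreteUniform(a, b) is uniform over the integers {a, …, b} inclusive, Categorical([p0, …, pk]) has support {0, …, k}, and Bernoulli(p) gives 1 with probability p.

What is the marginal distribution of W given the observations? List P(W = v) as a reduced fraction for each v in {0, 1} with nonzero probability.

Enumerate traces; 24 have nonzero weight after conditioning:
  (W=0, Z=0, Y=2, X=1) weight 4/189
  (W=0, Z=0, Y=3, X=1) weight 4/189
  (W=0, Z=0, Y=4, X=1) weight 4/189
  (W=0, Z=1, Y=2, X=1) weight 4/189
  (W=0, Z=1, Y=3, X=1) weight 4/189
  (W=0, Z=1, Y=4, X=1) weight 4/189
  (W=0, Z=2, Y=2, X=1) weight 2/189
  (W=0, Z=2, Y=3, X=1) weight 2/189
  (W=1, Z=0, Y=2, X=0) weight 2/63
  … 15 more
Group by W:
  weight(W=0) = 4/21
  weight(W=1) = 2/7
Total weight = 4/21 + 2/7 = 10/21
P(W=0 | obs) = 4/21 / 10/21 = 2/5
P(W=1 | obs) = 2/7 / 10/21 = 3/5

P(W=0) = 2/5, P(W=1) = 3/5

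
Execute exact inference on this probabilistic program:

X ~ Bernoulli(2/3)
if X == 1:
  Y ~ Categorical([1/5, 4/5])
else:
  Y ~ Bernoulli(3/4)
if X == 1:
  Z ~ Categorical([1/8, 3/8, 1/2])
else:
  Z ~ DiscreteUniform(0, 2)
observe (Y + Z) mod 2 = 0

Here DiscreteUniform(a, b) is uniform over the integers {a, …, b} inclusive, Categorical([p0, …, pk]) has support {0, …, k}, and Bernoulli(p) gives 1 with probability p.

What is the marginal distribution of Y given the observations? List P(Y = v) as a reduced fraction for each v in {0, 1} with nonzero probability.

Enumerate traces; 6 have nonzero weight after conditioning:
  (X=0, Y=0, Z=0) weight 1/36
  (X=0, Y=0, Z=2) weight 1/36
  (X=0, Y=1, Z=1) weight 1/12
  (X=1, Y=0, Z=0) weight 1/60
  (X=1, Y=0, Z=2) weight 1/15
  (X=1, Y=1, Z=1) weight 1/5
Group by Y:
  weight(Y=0) = 5/36
  weight(Y=1) = 17/60
Total weight = 5/36 + 17/60 = 19/45
P(Y=0 | obs) = 5/36 / 19/45 = 25/76
P(Y=1 | obs) = 17/60 / 19/45 = 51/76

P(Y=0) = 25/76, P(Y=1) = 51/76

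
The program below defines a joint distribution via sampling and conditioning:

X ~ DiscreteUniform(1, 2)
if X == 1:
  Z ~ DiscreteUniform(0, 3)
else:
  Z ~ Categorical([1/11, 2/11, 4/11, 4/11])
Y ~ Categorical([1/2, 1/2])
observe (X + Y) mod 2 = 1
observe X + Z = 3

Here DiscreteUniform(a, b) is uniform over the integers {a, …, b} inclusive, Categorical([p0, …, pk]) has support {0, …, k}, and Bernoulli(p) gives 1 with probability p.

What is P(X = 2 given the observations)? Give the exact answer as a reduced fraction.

Enumerate traces; 2 have nonzero weight after conditioning:
  (X=1, Z=2, Y=0) weight 1/16
  (X=2, Z=1, Y=1) weight 1/22
Group by X:
  weight(X=1) = 1/16
  weight(X=2) = 1/22
Total weight = 1/16 + 1/22 = 19/176
P(X=1 | obs) = 1/16 / 19/176 = 11/19
P(X=2 | obs) = 1/22 / 19/176 = 8/19

P(X = 2 | obs) = 8/19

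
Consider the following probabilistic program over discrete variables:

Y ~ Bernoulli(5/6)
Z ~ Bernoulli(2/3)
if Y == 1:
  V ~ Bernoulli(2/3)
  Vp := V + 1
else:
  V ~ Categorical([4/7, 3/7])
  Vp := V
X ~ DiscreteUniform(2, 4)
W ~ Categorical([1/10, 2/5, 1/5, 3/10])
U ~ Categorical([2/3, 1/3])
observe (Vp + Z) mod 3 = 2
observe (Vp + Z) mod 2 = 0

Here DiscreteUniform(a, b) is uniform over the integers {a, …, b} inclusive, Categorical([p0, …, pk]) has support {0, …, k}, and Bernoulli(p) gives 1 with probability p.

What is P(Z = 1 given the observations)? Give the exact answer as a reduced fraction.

P(Z = 1 | obs) = 44/79

Enumerate traces; 72 have nonzero weight after conditioning:
  (Y=0, Z=1, V=1, X=2, W=0, U=0) weight 1/945
  (Y=0, Z=1, V=1, X=2, W=0, U=1) weight 1/1890
  (Y=0, Z=1, V=1, X=2, W=1, U=0) weight 4/945
  (Y=0, Z=1, V=1, X=2, W=1, U=1) weight 2/945
  (Y=0, Z=1, V=1, X=2, W=2, U=0) weight 2/945
  (Y=0, Z=1, V=1, X=2, W=2, U=1) weight 1/945
  (Y=0, Z=1, V=1, X=2, W=3, U=0) weight 1/315
  (Y=0, Z=1, V=1, X=2, W=3, U=1) weight 1/630
  (Y=1, Z=0, V=1, X=2, W=0, U=0) weight 1/243
  … 63 more
Group by Z:
  weight(Z=0) = 5/27
  weight(Z=1) = 44/189
Total weight = 5/27 + 44/189 = 79/189
P(Z=0 | obs) = 5/27 / 79/189 = 35/79
P(Z=1 | obs) = 44/189 / 79/189 = 44/79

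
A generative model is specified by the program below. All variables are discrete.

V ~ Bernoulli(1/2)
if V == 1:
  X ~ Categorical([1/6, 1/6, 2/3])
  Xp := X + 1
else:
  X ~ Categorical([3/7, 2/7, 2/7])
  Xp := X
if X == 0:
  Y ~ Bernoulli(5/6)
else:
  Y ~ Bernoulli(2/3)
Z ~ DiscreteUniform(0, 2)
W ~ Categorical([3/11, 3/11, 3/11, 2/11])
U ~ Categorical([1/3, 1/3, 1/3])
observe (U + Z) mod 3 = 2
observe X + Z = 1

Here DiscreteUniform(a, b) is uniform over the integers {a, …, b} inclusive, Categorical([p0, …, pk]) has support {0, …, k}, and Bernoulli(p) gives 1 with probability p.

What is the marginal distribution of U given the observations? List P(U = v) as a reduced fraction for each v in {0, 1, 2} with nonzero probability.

P(U=1) = 25/44, P(U=2) = 19/44

Enumerate traces; 32 have nonzero weight after conditioning:
  (V=0, X=0, Y=0, Z=1, W=0, U=1) weight 1/924
  (V=0, X=0, Y=0, Z=1, W=1, U=1) weight 1/924
  (V=0, X=0, Y=0, Z=1, W=2, U=1) weight 1/924
  (V=0, X=0, Y=0, Z=1, W=3, U=1) weight 1/1386
  (V=0, X=0, Y=1, Z=1, W=0, U=1) weight 5/924
  (V=0, X=0, Y=1, Z=1, W=1, U=1) weight 5/924
  (V=0, X=0, Y=1, Z=1, W=2, U=1) weight 5/924
  (V=0, X=0, Y=1, Z=1, W=3, U=1) weight 5/1386
  (V=0, X=1, Y=0, Z=0, W=0, U=2) weight 1/693
  … 23 more
Group by U:
  weight(U=1) = 25/756
  weight(U=2) = 19/756
Total weight = 25/756 + 19/756 = 11/189
P(U=1 | obs) = 25/756 / 11/189 = 25/44
P(U=2 | obs) = 19/756 / 11/189 = 19/44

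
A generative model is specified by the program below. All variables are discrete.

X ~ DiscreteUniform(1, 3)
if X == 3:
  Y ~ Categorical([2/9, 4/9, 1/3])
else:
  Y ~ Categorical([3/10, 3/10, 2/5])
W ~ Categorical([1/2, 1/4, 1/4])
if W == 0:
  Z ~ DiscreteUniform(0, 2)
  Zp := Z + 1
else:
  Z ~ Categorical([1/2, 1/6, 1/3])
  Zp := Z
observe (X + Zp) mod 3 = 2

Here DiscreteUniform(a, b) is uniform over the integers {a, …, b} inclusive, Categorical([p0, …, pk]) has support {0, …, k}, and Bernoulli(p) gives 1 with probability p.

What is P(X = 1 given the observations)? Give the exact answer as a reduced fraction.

P(X = 1 | obs) = 1/4

Enumerate traces; 27 have nonzero weight after conditioning:
  (X=1, Y=0, W=0, Z=0) weight 1/60
  (X=1, Y=0, W=1, Z=1) weight 1/240
  (X=1, Y=0, W=2, Z=1) weight 1/240
  (X=1, Y=1, W=0, Z=0) weight 1/60
  (X=1, Y=1, W=1, Z=1) weight 1/240
  (X=1, Y=1, W=2, Z=1) weight 1/240
  (X=1, Y=2, W=0, Z=0) weight 1/45
  (X=1, Y=2, W=1, Z=1) weight 1/180
  (X=2, Y=0, W=0, Z=2) weight 1/60
  (X=3, Y=0, W=0, Z=1) weight 1/81
  … 17 more
Group by X:
  weight(X=1) = 1/12
  weight(X=2) = 5/36
  weight(X=3) = 1/9
Total weight = 1/12 + 5/36 + 1/9 = 1/3
P(X=1 | obs) = 1/12 / 1/3 = 1/4
P(X=2 | obs) = 5/36 / 1/3 = 5/12
P(X=3 | obs) = 1/9 / 1/3 = 1/3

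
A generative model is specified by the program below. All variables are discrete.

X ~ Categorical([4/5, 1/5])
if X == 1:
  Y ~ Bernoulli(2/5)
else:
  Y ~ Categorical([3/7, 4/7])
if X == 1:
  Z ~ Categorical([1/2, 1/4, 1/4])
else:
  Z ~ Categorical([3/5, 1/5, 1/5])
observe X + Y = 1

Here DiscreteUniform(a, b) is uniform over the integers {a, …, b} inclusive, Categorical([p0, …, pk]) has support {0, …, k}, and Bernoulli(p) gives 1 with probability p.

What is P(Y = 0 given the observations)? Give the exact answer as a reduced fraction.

P(Y = 0 | obs) = 21/101

Enumerate traces; 6 have nonzero weight after conditioning:
  (X=0, Y=1, Z=0) weight 48/175
  (X=0, Y=1, Z=1) weight 16/175
  (X=0, Y=1, Z=2) weight 16/175
  (X=1, Y=0, Z=0) weight 3/50
  (X=1, Y=0, Z=1) weight 3/100
  (X=1, Y=0, Z=2) weight 3/100
Group by Y:
  weight(Y=0) = 3/25
  weight(Y=1) = 16/35
Total weight = 3/25 + 16/35 = 101/175
P(Y=0 | obs) = 3/25 / 101/175 = 21/101
P(Y=1 | obs) = 16/35 / 101/175 = 80/101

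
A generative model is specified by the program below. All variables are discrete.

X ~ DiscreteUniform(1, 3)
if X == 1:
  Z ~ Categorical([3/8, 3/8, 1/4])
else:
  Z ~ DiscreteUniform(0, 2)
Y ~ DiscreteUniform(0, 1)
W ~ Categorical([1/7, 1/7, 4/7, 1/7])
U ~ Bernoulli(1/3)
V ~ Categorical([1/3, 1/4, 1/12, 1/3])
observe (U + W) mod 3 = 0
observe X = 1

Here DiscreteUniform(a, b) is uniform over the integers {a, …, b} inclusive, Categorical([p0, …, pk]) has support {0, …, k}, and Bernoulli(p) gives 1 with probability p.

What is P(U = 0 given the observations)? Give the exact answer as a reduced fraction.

Enumerate traces; 72 have nonzero weight after conditioning:
  (X=1, Z=0, Y=0, W=0, U=0, V=0) weight 1/504
  (X=1, Z=0, Y=0, W=0, U=0, V=1) weight 1/672
  (X=1, Z=0, Y=0, W=0, U=0, V=2) weight 1/2016
  (X=1, Z=0, Y=0, W=0, U=0, V=3) weight 1/504
  (X=1, Z=0, Y=0, W=2, U=1, V=0) weight 1/252
  (X=1, Z=0, Y=0, W=2, U=1, V=1) weight 1/336
  (X=1, Z=0, Y=0, W=2, U=1, V=2) weight 1/1008
  (X=1, Z=0, Y=0, W=2, U=1, V=3) weight 1/252
  … 64 more
Group by U:
  weight(U=0) = 4/63
  weight(U=1) = 4/63
Total weight = 4/63 + 4/63 = 8/63
P(U=0 | obs) = 4/63 / 8/63 = 1/2
P(U=1 | obs) = 4/63 / 8/63 = 1/2

P(U = 0 | obs) = 1/2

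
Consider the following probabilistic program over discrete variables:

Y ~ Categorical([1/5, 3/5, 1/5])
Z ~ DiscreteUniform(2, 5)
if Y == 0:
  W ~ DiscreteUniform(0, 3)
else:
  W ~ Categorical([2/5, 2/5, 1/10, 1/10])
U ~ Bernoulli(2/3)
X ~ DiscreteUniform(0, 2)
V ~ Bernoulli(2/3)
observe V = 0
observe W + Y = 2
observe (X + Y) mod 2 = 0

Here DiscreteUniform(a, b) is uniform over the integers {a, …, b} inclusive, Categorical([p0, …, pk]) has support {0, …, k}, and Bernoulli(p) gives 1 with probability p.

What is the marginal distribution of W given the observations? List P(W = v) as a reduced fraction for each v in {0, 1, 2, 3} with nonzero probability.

P(W=0) = 8/25, P(W=1) = 12/25, P(W=2) = 1/5

Enumerate traces; 40 have nonzero weight after conditioning:
  (Y=0, Z=2, W=2, U=0, X=0, V=0) weight 1/2160
  (Y=0, Z=2, W=2, U=0, X=2, V=0) weight 1/2160
  (Y=0, Z=2, W=2, U=1, X=0, V=0) weight 1/1080
  (Y=0, Z=2, W=2, U=1, X=2, V=0) weight 1/1080
  (Y=0, Z=3, W=2, U=0, X=0, V=0) weight 1/2160
  (Y=0, Z=3, W=2, U=0, X=2, V=0) weight 1/2160
  (Y=0, Z=3, W=2, U=1, X=0, V=0) weight 1/1080
  (Y=0, Z=3, W=2, U=1, X=2, V=0) weight 1/1080
  (Y=1, Z=2, W=1, U=0, X=1, V=0) weight 1/450
  (Y=2, Z=2, W=0, U=0, X=0, V=0) weight 1/1350
  … 30 more
Group by W:
  weight(W=0) = 4/225
  weight(W=1) = 2/75
  weight(W=2) = 1/90
Total weight = 4/225 + 2/75 + 1/90 = 1/18
P(W=0 | obs) = 4/225 / 1/18 = 8/25
P(W=1 | obs) = 2/75 / 1/18 = 12/25
P(W=2 | obs) = 1/90 / 1/18 = 1/5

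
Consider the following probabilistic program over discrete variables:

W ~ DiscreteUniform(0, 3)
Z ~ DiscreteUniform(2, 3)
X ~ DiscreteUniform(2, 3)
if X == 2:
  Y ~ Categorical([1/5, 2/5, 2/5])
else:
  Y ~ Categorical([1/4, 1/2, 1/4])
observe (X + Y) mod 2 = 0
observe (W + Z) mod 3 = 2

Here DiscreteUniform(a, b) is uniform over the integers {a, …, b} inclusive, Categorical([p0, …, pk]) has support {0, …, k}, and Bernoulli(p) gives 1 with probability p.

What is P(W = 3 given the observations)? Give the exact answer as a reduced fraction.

Enumerate traces; 9 have nonzero weight after conditioning:
  (W=0, Z=2, X=2, Y=0) weight 1/80
  (W=0, Z=2, X=2, Y=2) weight 1/40
  (W=0, Z=2, X=3, Y=1) weight 1/32
  (W=2, Z=3, X=2, Y=0) weight 1/80
  (W=2, Z=3, X=2, Y=2) weight 1/40
  (W=2, Z=3, X=3, Y=1) weight 1/32
  (W=3, Z=2, X=2, Y=0) weight 1/80
  (W=3, Z=2, X=2, Y=2) weight 1/40
  … 1 more
Group by W:
  weight(W=0) = 11/160
  weight(W=2) = 11/160
  weight(W=3) = 11/160
Total weight = 11/160 + 11/160 + 11/160 = 33/160
P(W=0 | obs) = 11/160 / 33/160 = 1/3
P(W=2 | obs) = 11/160 / 33/160 = 1/3
P(W=3 | obs) = 11/160 / 33/160 = 1/3

P(W = 3 | obs) = 1/3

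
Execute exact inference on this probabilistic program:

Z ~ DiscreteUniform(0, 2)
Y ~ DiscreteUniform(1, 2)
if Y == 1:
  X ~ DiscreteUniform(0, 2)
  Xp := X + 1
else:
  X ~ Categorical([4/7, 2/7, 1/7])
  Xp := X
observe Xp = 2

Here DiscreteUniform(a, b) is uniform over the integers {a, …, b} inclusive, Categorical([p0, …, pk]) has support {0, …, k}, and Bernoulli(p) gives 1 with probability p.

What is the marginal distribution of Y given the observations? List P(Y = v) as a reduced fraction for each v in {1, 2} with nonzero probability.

P(Y=1) = 7/10, P(Y=2) = 3/10

Enumerate traces; 6 have nonzero weight after conditioning:
  (Z=0, Y=1, X=1) weight 1/18
  (Z=0, Y=2, X=2) weight 1/42
  (Z=1, Y=1, X=1) weight 1/18
  (Z=1, Y=2, X=2) weight 1/42
  (Z=2, Y=1, X=1) weight 1/18
  (Z=2, Y=2, X=2) weight 1/42
Group by Y:
  weight(Y=1) = 1/6
  weight(Y=2) = 1/14
Total weight = 1/6 + 1/14 = 5/21
P(Y=1 | obs) = 1/6 / 5/21 = 7/10
P(Y=2 | obs) = 1/14 / 5/21 = 3/10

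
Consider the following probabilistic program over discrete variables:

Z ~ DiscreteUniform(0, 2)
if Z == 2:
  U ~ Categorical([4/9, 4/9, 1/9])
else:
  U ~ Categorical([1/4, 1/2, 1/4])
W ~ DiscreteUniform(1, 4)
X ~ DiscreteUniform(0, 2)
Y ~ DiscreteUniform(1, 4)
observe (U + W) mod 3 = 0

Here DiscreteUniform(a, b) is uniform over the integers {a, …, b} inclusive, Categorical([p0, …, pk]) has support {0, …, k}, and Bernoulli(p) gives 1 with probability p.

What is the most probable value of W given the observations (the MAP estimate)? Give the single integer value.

Enumerate traces; 144 have nonzero weight after conditioning:
  (Z=0, U=0, W=3, X=0, Y=1) weight 1/576
  (Z=0, U=0, W=3, X=0, Y=2) weight 1/576
  (Z=0, U=0, W=3, X=0, Y=3) weight 1/576
  (Z=0, U=0, W=3, X=0, Y=4) weight 1/576
  (Z=0, U=0, W=3, X=1, Y=1) weight 1/576
  (Z=0, U=0, W=3, X=1, Y=2) weight 1/576
  (Z=0, U=0, W=3, X=1, Y=3) weight 1/576
  (Z=0, U=0, W=3, X=1, Y=4) weight 1/576
  (Z=0, U=1, W=2, X=0, Y=1) weight 1/288
  (Z=0, U=2, W=1, X=0, Y=1) weight 1/576
  … 134 more
Group by W:
  weight(W=1) = 11/216
  weight(W=2) = 13/108
  weight(W=3) = 17/216
  weight(W=4) = 11/216
Total weight = 11/216 + 13/108 + 17/216 + 11/216 = 65/216
P(W=1 | obs) = 11/216 / 65/216 = 11/65
P(W=2 | obs) = 13/108 / 65/216 = 2/5
P(W=3 | obs) = 17/216 / 65/216 = 17/65
P(W=4 | obs) = 11/216 / 65/216 = 11/65
argmax = 2

argmax_v P(W = v | obs) = 2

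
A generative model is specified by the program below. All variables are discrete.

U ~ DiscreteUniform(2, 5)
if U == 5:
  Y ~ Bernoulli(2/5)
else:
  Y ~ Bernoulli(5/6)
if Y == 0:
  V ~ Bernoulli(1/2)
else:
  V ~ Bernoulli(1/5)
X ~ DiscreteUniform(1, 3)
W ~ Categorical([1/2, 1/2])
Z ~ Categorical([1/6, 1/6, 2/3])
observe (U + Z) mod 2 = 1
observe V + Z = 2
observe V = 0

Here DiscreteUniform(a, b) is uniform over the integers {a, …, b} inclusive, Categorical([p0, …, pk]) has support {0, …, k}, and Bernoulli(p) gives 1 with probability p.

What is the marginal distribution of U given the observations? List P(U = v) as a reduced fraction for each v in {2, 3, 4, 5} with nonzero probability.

Enumerate traces; 24 have nonzero weight after conditioning:
  (U=3, Y=0, V=0, X=1, W=0, Z=2) weight 1/432
  (U=3, Y=0, V=0, X=1, W=1, Z=2) weight 1/432
  (U=3, Y=0, V=0, X=2, W=0, Z=2) weight 1/432
  (U=3, Y=0, V=0, X=2, W=1, Z=2) weight 1/432
  (U=3, Y=0, V=0, X=3, W=0, Z=2) weight 1/432
  (U=3, Y=0, V=0, X=3, W=1, Z=2) weight 1/432
  (U=3, Y=1, V=0, X=1, W=0, Z=2) weight 1/54
  (U=3, Y=1, V=0, X=1, W=1, Z=2) weight 1/54
  (U=5, Y=0, V=0, X=1, W=0, Z=2) weight 1/120
  … 15 more
Group by U:
  weight(U=3) = 1/8
  weight(U=5) = 31/300
Total weight = 1/8 + 31/300 = 137/600
P(U=3 | obs) = 1/8 / 137/600 = 75/137
P(U=5 | obs) = 31/300 / 137/600 = 62/137

P(U=3) = 75/137, P(U=5) = 62/137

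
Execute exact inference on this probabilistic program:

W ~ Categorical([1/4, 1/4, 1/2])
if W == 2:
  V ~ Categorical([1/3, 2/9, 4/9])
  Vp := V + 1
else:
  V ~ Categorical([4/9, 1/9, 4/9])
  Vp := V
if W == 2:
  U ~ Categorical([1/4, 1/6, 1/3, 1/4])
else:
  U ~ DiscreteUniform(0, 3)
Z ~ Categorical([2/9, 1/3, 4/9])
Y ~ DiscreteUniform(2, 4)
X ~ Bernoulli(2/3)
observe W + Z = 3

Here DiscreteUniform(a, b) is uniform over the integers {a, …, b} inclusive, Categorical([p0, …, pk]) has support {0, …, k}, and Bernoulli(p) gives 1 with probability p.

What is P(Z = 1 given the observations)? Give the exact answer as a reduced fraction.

Enumerate traces; 144 have nonzero weight after conditioning:
  (W=1, V=0, U=0, Z=2, Y=2, X=0) weight 1/729
  (W=1, V=0, U=0, Z=2, Y=2, X=1) weight 2/729
  (W=1, V=0, U=0, Z=2, Y=3, X=0) weight 1/729
  (W=1, V=0, U=0, Z=2, Y=3, X=1) weight 2/729
  (W=1, V=0, U=0, Z=2, Y=4, X=0) weight 1/729
  (W=1, V=0, U=0, Z=2, Y=4, X=1) weight 2/729
  (W=1, V=0, U=1, Z=2, Y=2, X=0) weight 1/729
  (W=1, V=0, U=1, Z=2, Y=2, X=1) weight 2/729
  (W=2, V=0, U=0, Z=1, Y=2, X=0) weight 1/648
  … 135 more
Group by Z:
  weight(Z=1) = 1/6
  weight(Z=2) = 1/9
Total weight = 1/6 + 1/9 = 5/18
P(Z=1 | obs) = 1/6 / 5/18 = 3/5
P(Z=2 | obs) = 1/9 / 5/18 = 2/5

P(Z = 1 | obs) = 3/5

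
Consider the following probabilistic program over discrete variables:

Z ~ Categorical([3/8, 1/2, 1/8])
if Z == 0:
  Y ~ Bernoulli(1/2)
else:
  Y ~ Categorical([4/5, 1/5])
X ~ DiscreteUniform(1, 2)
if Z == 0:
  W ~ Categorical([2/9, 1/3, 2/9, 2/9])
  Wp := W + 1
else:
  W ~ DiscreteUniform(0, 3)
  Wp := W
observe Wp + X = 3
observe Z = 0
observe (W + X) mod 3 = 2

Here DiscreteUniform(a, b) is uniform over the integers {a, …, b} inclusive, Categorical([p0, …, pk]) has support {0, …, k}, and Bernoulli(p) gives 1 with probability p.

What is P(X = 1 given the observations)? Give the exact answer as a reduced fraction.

P(X = 1 | obs) = 3/5

Enumerate traces; 4 have nonzero weight after conditioning:
  (Z=0, Y=0, X=1, W=1) weight 1/32
  (Z=0, Y=0, X=2, W=0) weight 1/48
  (Z=0, Y=1, X=1, W=1) weight 1/32
  (Z=0, Y=1, X=2, W=0) weight 1/48
Group by X:
  weight(X=1) = 1/16
  weight(X=2) = 1/24
Total weight = 1/16 + 1/24 = 5/48
P(X=1 | obs) = 1/16 / 5/48 = 3/5
P(X=2 | obs) = 1/24 / 5/48 = 2/5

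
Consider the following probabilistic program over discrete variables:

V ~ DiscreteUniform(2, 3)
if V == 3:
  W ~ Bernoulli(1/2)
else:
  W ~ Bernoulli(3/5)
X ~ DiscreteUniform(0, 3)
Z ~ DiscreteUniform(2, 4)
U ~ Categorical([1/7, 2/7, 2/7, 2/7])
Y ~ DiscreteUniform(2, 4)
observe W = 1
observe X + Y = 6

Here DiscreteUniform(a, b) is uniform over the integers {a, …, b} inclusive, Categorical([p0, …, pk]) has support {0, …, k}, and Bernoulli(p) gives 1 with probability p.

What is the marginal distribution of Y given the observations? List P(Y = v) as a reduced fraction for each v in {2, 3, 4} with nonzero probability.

Enumerate traces; 48 have nonzero weight after conditioning:
  (V=2, W=1, X=2, Z=2, U=0, Y=4) weight 1/840
  (V=2, W=1, X=2, Z=2, U=1, Y=4) weight 1/420
  (V=2, W=1, X=2, Z=2, U=2, Y=4) weight 1/420
  (V=2, W=1, X=2, Z=2, U=3, Y=4) weight 1/420
  (V=2, W=1, X=2, Z=3, U=0, Y=4) weight 1/840
  (V=2, W=1, X=2, Z=3, U=1, Y=4) weight 1/420
  (V=2, W=1, X=2, Z=3, U=2, Y=4) weight 1/420
  (V=2, W=1, X=2, Z=3, U=3, Y=4) weight 1/420
  (V=2, W=1, X=3, Z=2, U=0, Y=3) weight 1/840
  … 39 more
Group by Y:
  weight(Y=3) = 11/240
  weight(Y=4) = 11/240
Total weight = 11/240 + 11/240 = 11/120
P(Y=3 | obs) = 11/240 / 11/120 = 1/2
P(Y=4 | obs) = 11/240 / 11/120 = 1/2

P(Y=3) = 1/2, P(Y=4) = 1/2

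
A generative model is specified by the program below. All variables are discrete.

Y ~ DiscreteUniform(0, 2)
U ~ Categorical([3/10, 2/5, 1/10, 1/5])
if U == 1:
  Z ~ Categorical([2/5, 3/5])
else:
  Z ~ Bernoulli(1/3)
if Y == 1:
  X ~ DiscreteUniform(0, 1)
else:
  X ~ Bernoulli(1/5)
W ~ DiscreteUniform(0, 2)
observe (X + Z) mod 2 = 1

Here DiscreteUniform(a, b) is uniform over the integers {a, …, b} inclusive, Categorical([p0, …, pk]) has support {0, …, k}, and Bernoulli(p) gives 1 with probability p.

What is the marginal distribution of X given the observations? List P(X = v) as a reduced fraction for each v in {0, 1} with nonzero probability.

P(X=0) = 11/17, P(X=1) = 6/17

Enumerate traces; 72 have nonzero weight after conditioning:
  (Y=0, U=0, Z=0, X=1, W=0) weight 1/225
  (Y=0, U=0, Z=0, X=1, W=1) weight 1/225
  (Y=0, U=0, Z=0, X=1, W=2) weight 1/225
  (Y=0, U=0, Z=1, X=0, W=0) weight 2/225
  (Y=0, U=0, Z=1, X=0, W=1) weight 2/225
  (Y=0, U=0, Z=1, X=0, W=2) weight 2/225
  (Y=0, U=1, Z=0, X=1, W=0) weight 4/1125
  (Y=0, U=1, Z=0, X=1, W=1) weight 4/1125
  … 64 more
Group by X:
  weight(X=0) = 77/250
  weight(X=1) = 21/125
Total weight = 77/250 + 21/125 = 119/250
P(X=0 | obs) = 77/250 / 119/250 = 11/17
P(X=1 | obs) = 21/125 / 119/250 = 6/17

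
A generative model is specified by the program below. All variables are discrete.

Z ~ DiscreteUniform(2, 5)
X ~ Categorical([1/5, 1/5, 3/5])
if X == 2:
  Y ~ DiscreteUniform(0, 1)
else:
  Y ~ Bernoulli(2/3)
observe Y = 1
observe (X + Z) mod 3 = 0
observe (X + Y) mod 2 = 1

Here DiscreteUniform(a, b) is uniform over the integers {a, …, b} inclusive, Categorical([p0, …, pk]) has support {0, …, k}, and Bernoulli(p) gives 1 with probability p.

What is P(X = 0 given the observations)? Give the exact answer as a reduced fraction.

P(X = 0 | obs) = 4/13

Enumerate traces; 2 have nonzero weight after conditioning:
  (Z=3, X=0, Y=1) weight 1/30
  (Z=4, X=2, Y=1) weight 3/40
Group by X:
  weight(X=0) = 1/30
  weight(X=2) = 3/40
Total weight = 1/30 + 3/40 = 13/120
P(X=0 | obs) = 1/30 / 13/120 = 4/13
P(X=2 | obs) = 3/40 / 13/120 = 9/13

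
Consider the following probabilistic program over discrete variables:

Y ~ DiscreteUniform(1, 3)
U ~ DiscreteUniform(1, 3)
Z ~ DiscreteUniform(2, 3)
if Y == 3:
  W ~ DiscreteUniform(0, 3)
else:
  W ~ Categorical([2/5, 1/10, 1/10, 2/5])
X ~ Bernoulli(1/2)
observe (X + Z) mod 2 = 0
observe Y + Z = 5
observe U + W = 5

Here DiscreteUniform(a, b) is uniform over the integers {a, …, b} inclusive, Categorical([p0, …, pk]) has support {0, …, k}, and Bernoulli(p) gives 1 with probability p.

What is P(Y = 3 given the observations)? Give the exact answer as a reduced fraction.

Enumerate traces; 4 have nonzero weight after conditioning:
  (Y=2, U=2, Z=3, W=3, X=1) weight 1/90
  (Y=2, U=3, Z=3, W=2, X=1) weight 1/360
  (Y=3, U=2, Z=2, W=3, X=0) weight 1/144
  (Y=3, U=3, Z=2, W=2, X=0) weight 1/144
Group by Y:
  weight(Y=2) = 1/72
  weight(Y=3) = 1/72
Total weight = 1/72 + 1/72 = 1/36
P(Y=2 | obs) = 1/72 / 1/36 = 1/2
P(Y=3 | obs) = 1/72 / 1/36 = 1/2

P(Y = 3 | obs) = 1/2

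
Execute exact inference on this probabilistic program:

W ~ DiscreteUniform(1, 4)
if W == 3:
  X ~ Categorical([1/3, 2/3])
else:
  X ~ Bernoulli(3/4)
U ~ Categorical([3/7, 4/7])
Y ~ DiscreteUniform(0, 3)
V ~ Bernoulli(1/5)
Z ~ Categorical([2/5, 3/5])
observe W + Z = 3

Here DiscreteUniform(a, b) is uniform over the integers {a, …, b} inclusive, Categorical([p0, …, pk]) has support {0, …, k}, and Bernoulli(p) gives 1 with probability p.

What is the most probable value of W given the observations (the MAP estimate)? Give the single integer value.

argmax_v P(W = v | obs) = 2

Enumerate traces; 64 have nonzero weight after conditioning:
  (W=2, X=0, U=0, Y=0, V=0, Z=1) weight 9/2800
  (W=2, X=0, U=0, Y=0, V=1, Z=1) weight 9/11200
  (W=2, X=0, U=0, Y=1, V=0, Z=1) weight 9/2800
  (W=2, X=0, U=0, Y=1, V=1, Z=1) weight 9/11200
  (W=2, X=0, U=0, Y=2, V=0, Z=1) weight 9/2800
  (W=2, X=0, U=0, Y=2, V=1, Z=1) weight 9/11200
  (W=2, X=0, U=0, Y=3, V=0, Z=1) weight 9/2800
  (W=2, X=0, U=0, Y=3, V=1, Z=1) weight 9/11200
  (W=3, X=0, U=0, Y=0, V=0, Z=0) weight 1/350
  … 55 more
Group by W:
  weight(W=2) = 3/20
  weight(W=3) = 1/10
Total weight = 3/20 + 1/10 = 1/4
P(W=2 | obs) = 3/20 / 1/4 = 3/5
P(W=3 | obs) = 1/10 / 1/4 = 2/5
argmax = 2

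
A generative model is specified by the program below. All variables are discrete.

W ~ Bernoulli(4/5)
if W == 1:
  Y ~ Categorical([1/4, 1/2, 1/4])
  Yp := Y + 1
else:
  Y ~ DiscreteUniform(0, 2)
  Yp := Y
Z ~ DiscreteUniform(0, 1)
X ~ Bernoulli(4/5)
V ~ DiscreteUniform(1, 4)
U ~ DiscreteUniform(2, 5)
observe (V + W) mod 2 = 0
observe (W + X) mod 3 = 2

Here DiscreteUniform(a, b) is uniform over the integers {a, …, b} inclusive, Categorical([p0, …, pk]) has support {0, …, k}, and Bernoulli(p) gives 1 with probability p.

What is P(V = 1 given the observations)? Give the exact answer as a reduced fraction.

Enumerate traces; 48 have nonzero weight after conditioning:
  (W=1, Y=0, Z=0, X=1, V=1, U=2) weight 1/200
  (W=1, Y=0, Z=0, X=1, V=1, U=3) weight 1/200
  (W=1, Y=0, Z=0, X=1, V=1, U=4) weight 1/200
  (W=1, Y=0, Z=0, X=1, V=1, U=5) weight 1/200
  (W=1, Y=0, Z=0, X=1, V=3, U=2) weight 1/200
  (W=1, Y=0, Z=0, X=1, V=3, U=3) weight 1/200
  (W=1, Y=0, Z=0, X=1, V=3, U=4) weight 1/200
  (W=1, Y=0, Z=0, X=1, V=3, U=5) weight 1/200
  … 40 more
Group by V:
  weight(V=1) = 4/25
  weight(V=3) = 4/25
Total weight = 4/25 + 4/25 = 8/25
P(V=1 | obs) = 4/25 / 8/25 = 1/2
P(V=3 | obs) = 4/25 / 8/25 = 1/2

P(V = 1 | obs) = 1/2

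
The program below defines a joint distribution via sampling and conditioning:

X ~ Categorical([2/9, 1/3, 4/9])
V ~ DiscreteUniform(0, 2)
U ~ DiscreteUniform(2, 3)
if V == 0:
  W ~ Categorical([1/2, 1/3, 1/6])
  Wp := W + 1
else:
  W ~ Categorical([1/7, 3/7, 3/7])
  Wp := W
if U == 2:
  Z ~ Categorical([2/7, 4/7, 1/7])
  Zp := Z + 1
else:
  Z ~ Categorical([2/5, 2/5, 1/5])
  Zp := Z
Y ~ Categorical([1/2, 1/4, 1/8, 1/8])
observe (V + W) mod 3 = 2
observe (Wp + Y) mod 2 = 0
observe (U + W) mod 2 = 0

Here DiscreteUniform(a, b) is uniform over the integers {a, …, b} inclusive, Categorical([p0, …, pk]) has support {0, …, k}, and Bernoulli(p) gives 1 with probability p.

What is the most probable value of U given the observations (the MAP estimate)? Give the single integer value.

Enumerate traces; 54 have nonzero weight after conditioning:
  (X=0, V=0, U=2, W=2, Z=0, Y=1) weight 1/2268
  (X=0, V=0, U=2, W=2, Z=0, Y=3) weight 1/4536
  (X=0, V=0, U=2, W=2, Z=1, Y=1) weight 1/1134
  (X=0, V=0, U=2, W=2, Z=1, Y=3) weight 1/2268
  (X=0, V=0, U=2, W=2, Z=2, Y=1) weight 1/4536
  (X=0, V=0, U=2, W=2, Z=2, Y=3) weight 1/9072
  (X=0, V=1, U=3, W=1, Z=0, Y=1) weight 1/630
  (X=0, V=1, U=3, W=1, Z=0, Y=3) weight 1/1260
  … 46 more
Group by U:
  weight(U=2) = 17/672
  weight(U=3) = 3/112
Total weight = 17/672 + 3/112 = 5/96
P(U=2 | obs) = 17/672 / 5/96 = 17/35
P(U=3 | obs) = 3/112 / 5/96 = 18/35
argmax = 3

argmax_v P(U = v | obs) = 3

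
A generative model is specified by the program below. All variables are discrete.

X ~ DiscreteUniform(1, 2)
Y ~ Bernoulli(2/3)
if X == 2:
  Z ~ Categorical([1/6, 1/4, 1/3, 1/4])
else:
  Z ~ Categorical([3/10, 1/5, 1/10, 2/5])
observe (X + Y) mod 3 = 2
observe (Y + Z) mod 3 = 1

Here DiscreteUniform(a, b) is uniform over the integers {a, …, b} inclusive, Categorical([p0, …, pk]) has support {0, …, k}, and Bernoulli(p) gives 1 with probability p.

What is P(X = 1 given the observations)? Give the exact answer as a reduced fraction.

Enumerate traces; 3 have nonzero weight after conditioning:
  (X=1, Y=1, Z=0) weight 1/10
  (X=1, Y=1, Z=3) weight 2/15
  (X=2, Y=0, Z=1) weight 1/24
Group by X:
  weight(X=1) = 7/30
  weight(X=2) = 1/24
Total weight = 7/30 + 1/24 = 11/40
P(X=1 | obs) = 7/30 / 11/40 = 28/33
P(X=2 | obs) = 1/24 / 11/40 = 5/33

P(X = 1 | obs) = 28/33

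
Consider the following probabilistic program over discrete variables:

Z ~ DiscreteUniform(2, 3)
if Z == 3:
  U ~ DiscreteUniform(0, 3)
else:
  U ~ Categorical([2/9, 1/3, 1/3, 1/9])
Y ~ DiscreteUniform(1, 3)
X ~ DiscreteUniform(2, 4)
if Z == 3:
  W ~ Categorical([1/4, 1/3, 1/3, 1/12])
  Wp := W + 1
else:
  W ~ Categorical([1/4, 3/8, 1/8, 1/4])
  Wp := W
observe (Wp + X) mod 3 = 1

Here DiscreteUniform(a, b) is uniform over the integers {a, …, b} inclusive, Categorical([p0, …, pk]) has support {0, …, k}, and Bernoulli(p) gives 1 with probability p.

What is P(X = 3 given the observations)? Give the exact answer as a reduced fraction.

Enumerate traces; 96 have nonzero weight after conditioning:
  (Z=2, U=0, Y=1, X=2, W=2) weight 1/648
  (Z=2, U=0, Y=1, X=3, W=1) weight 1/216
  (Z=2, U=0, Y=1, X=4, W=0) weight 1/324
  (Z=2, U=0, Y=1, X=4, W=3) weight 1/324
  (Z=2, U=0, Y=2, X=2, W=2) weight 1/648
  (Z=2, U=0, Y=2, X=3, W=1) weight 1/216
  (Z=2, U=0, Y=2, X=4, W=0) weight 1/324
  (Z=2, U=0, Y=2, X=4, W=3) weight 1/324
  … 88 more
Group by X:
  weight(X=2) = 11/144
  weight(X=3) = 17/144
  weight(X=4) = 5/36
Total weight = 11/144 + 17/144 + 5/36 = 1/3
P(X=2 | obs) = 11/144 / 1/3 = 11/48
P(X=3 | obs) = 17/144 / 1/3 = 17/48
P(X=4 | obs) = 5/36 / 1/3 = 5/12

P(X = 3 | obs) = 17/48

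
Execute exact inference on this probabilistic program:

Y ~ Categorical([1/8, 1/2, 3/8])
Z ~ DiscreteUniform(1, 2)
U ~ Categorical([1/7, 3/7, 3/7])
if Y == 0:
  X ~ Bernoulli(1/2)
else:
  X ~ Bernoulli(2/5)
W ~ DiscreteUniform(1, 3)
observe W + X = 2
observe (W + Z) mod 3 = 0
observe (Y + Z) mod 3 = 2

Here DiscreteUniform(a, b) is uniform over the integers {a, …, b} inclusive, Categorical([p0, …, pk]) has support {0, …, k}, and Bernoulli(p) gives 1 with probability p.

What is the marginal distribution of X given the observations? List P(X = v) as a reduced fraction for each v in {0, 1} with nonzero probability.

P(X=0) = 24/29, P(X=1) = 5/29

Enumerate traces; 6 have nonzero weight after conditioning:
  (Y=0, Z=2, U=0, X=1, W=1) weight 1/672
  (Y=0, Z=2, U=1, X=1, W=1) weight 1/224
  (Y=0, Z=2, U=2, X=1, W=1) weight 1/224
  (Y=1, Z=1, U=0, X=0, W=2) weight 1/140
  (Y=1, Z=1, U=1, X=0, W=2) weight 3/140
  (Y=1, Z=1, U=2, X=0, W=2) weight 3/140
Group by X:
  weight(X=0) = 1/20
  weight(X=1) = 1/96
Total weight = 1/20 + 1/96 = 29/480
P(X=0 | obs) = 1/20 / 29/480 = 24/29
P(X=1 | obs) = 1/96 / 29/480 = 5/29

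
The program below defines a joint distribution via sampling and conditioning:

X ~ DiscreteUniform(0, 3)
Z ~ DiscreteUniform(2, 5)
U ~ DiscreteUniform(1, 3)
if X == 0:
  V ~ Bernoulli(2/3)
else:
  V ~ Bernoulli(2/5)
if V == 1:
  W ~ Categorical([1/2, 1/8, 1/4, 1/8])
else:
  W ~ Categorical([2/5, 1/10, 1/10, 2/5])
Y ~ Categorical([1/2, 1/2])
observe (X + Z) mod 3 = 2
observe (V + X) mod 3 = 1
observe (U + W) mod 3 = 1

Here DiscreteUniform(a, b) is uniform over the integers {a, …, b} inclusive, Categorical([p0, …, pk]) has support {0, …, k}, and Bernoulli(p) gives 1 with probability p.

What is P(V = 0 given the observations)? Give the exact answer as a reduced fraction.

P(V = 0 | obs) = 9/41

Enumerate traces; 40 have nonzero weight after conditioning:
  (X=0, Z=2, U=1, V=1, W=0, Y=0) weight 1/288
  (X=0, Z=2, U=1, V=1, W=0, Y=1) weight 1/288
  (X=0, Z=2, U=1, V=1, W=3, Y=0) weight 1/1152
  (X=0, Z=2, U=1, V=1, W=3, Y=1) weight 1/1152
  (X=0, Z=2, U=2, V=1, W=2, Y=0) weight 1/576
  (X=0, Z=2, U=2, V=1, W=2, Y=1) weight 1/576
  (X=0, Z=2, U=3, V=1, W=1, Y=0) weight 1/1152
  (X=0, Z=2, U=3, V=1, W=1, Y=1) weight 1/1152
  (X=1, Z=4, U=1, V=0, W=0, Y=0) weight 1/400
  … 31 more
Group by V:
  weight(V=0) = 1/80
  weight(V=1) = 2/45
Total weight = 1/80 + 2/45 = 41/720
P(V=0 | obs) = 1/80 / 41/720 = 9/41
P(V=1 | obs) = 2/45 / 41/720 = 32/41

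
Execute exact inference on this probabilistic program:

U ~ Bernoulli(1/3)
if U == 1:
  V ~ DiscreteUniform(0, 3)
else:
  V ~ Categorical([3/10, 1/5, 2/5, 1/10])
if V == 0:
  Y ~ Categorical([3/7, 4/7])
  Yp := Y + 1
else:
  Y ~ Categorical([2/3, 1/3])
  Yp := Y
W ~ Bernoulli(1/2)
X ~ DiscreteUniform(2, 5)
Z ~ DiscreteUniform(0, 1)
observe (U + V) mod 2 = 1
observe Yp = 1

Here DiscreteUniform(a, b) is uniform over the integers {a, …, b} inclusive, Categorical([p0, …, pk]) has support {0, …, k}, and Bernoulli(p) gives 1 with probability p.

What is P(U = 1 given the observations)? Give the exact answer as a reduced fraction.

P(U = 1 | obs) = 20/41

Enumerate traces; 64 have nonzero weight after conditioning:
  (U=0, V=1, Y=1, W=0, X=2, Z=0) weight 1/360
  (U=0, V=1, Y=1, W=0, X=2, Z=1) weight 1/360
  (U=0, V=1, Y=1, W=0, X=3, Z=0) weight 1/360
  (U=0, V=1, Y=1, W=0, X=3, Z=1) weight 1/360
  (U=0, V=1, Y=1, W=0, X=4, Z=0) weight 1/360
  (U=0, V=1, Y=1, W=0, X=4, Z=1) weight 1/360
  (U=0, V=1, Y=1, W=0, X=5, Z=0) weight 1/360
  (U=0, V=1, Y=1, W=0, X=5, Z=1) weight 1/360
  (U=1, V=0, Y=0, W=0, X=2, Z=0) weight 1/448
  … 55 more
Group by U:
  weight(U=0) = 1/15
  weight(U=1) = 4/63
Total weight = 1/15 + 4/63 = 41/315
P(U=0 | obs) = 1/15 / 41/315 = 21/41
P(U=1 | obs) = 4/63 / 41/315 = 20/41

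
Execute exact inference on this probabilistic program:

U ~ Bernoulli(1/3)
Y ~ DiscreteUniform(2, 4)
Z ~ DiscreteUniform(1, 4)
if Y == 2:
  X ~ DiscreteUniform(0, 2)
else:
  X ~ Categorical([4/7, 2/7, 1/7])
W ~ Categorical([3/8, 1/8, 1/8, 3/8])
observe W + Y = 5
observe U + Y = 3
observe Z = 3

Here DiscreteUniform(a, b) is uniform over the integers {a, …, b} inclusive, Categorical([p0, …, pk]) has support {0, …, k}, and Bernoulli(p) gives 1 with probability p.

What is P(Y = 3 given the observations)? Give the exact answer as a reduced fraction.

Enumerate traces; 6 have nonzero weight after conditioning:
  (U=0, Y=3, Z=3, X=0, W=2) weight 1/252
  (U=0, Y=3, Z=3, X=1, W=2) weight 1/504
  (U=0, Y=3, Z=3, X=2, W=2) weight 1/1008
  (U=1, Y=2, Z=3, X=0, W=3) weight 1/288
  (U=1, Y=2, Z=3, X=1, W=3) weight 1/288
  (U=1, Y=2, Z=3, X=2, W=3) weight 1/288
Group by Y:
  weight(Y=2) = 1/96
  weight(Y=3) = 1/144
Total weight = 1/96 + 1/144 = 5/288
P(Y=2 | obs) = 1/96 / 5/288 = 3/5
P(Y=3 | obs) = 1/144 / 5/288 = 2/5

P(Y = 3 | obs) = 2/5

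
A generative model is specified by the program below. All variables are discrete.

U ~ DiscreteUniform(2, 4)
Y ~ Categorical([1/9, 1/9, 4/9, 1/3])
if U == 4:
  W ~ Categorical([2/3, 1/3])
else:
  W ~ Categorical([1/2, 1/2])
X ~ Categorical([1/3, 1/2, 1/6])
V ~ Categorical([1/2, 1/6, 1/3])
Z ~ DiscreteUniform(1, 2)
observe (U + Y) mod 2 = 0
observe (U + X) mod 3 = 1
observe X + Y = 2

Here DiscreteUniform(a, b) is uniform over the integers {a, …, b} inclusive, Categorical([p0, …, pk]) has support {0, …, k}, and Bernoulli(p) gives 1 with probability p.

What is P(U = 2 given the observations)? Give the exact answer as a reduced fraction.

Enumerate traces; 36 have nonzero weight after conditioning:
  (U=2, Y=0, W=0, X=2, V=0, Z=1) weight 1/1296
  (U=2, Y=0, W=0, X=2, V=0, Z=2) weight 1/1296
  (U=2, Y=0, W=0, X=2, V=1, Z=1) weight 1/3888
  (U=2, Y=0, W=0, X=2, V=1, Z=2) weight 1/3888
  (U=2, Y=0, W=0, X=2, V=2, Z=1) weight 1/1944
  (U=2, Y=0, W=0, X=2, V=2, Z=2) weight 1/1944
  (U=2, Y=0, W=1, X=2, V=0, Z=1) weight 1/1296
  (U=2, Y=0, W=1, X=2, V=0, Z=2) weight 1/1296
  (U=3, Y=1, W=0, X=1, V=0, Z=1) weight 1/432
  (U=4, Y=2, W=0, X=0, V=0, Z=1) weight 2/243
  … 26 more
Group by U:
  weight(U=2) = 1/162
  weight(U=3) = 1/54
  weight(U=4) = 4/81
Total weight = 1/162 + 1/54 + 4/81 = 2/27
P(U=2 | obs) = 1/162 / 2/27 = 1/12
P(U=3 | obs) = 1/54 / 2/27 = 1/4
P(U=4 | obs) = 4/81 / 2/27 = 2/3

P(U = 2 | obs) = 1/12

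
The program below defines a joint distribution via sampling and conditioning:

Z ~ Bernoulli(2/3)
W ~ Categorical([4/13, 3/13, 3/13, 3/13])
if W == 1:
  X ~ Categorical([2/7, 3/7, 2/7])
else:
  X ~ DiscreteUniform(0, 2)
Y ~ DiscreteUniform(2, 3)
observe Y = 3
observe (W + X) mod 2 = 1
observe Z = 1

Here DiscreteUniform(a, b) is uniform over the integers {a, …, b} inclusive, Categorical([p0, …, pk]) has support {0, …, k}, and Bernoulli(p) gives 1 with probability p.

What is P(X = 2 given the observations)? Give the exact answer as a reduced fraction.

P(X = 2 | obs) = 39/127

Enumerate traces; 6 have nonzero weight after conditioning:
  (Z=1, W=0, X=1, Y=3) weight 4/117
  (Z=1, W=1, X=0, Y=3) weight 2/91
  (Z=1, W=1, X=2, Y=3) weight 2/91
  (Z=1, W=2, X=1, Y=3) weight 1/39
  (Z=1, W=3, X=0, Y=3) weight 1/39
  (Z=1, W=3, X=2, Y=3) weight 1/39
Group by X:
  weight(X=0) = 1/21
  weight(X=1) = 7/117
  weight(X=2) = 1/21
Total weight = 1/21 + 7/117 + 1/21 = 127/819
P(X=0 | obs) = 1/21 / 127/819 = 39/127
P(X=1 | obs) = 7/117 / 127/819 = 49/127
P(X=2 | obs) = 1/21 / 127/819 = 39/127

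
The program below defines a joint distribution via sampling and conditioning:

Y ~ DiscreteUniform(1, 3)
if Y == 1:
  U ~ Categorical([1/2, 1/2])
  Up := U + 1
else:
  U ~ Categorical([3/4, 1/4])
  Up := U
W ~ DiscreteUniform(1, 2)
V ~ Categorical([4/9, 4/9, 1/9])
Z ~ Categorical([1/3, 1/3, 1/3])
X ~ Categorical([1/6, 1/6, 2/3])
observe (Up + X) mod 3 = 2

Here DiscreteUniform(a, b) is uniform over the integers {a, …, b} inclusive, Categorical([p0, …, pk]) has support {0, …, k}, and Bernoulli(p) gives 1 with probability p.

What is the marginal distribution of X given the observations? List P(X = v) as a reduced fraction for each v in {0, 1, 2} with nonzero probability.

P(X=0) = 1/15, P(X=1) = 2/15, P(X=2) = 4/5

Enumerate traces; 108 have nonzero weight after conditioning:
  (Y=1, U=0, W=1, V=0, Z=0, X=1) weight 1/486
  (Y=1, U=0, W=1, V=0, Z=1, X=1) weight 1/486
  (Y=1, U=0, W=1, V=0, Z=2, X=1) weight 1/486
  (Y=1, U=0, W=1, V=1, Z=0, X=1) weight 1/486
  (Y=1, U=0, W=1, V=1, Z=1, X=1) weight 1/486
  (Y=1, U=0, W=1, V=1, Z=2, X=1) weight 1/486
  (Y=1, U=0, W=1, V=2, Z=0, X=1) weight 1/1944
  (Y=1, U=0, W=1, V=2, Z=1, X=1) weight 1/1944
  (Y=1, U=1, W=1, V=0, Z=0, X=0) weight 1/486
  (Y=2, U=0, W=1, V=0, Z=0, X=2) weight 1/81
  … 98 more
Group by X:
  weight(X=0) = 1/36
  weight(X=1) = 1/18
  weight(X=2) = 1/3
Total weight = 1/36 + 1/18 + 1/3 = 5/12
P(X=0 | obs) = 1/36 / 5/12 = 1/15
P(X=1 | obs) = 1/18 / 5/12 = 2/15
P(X=2 | obs) = 1/3 / 5/12 = 4/5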